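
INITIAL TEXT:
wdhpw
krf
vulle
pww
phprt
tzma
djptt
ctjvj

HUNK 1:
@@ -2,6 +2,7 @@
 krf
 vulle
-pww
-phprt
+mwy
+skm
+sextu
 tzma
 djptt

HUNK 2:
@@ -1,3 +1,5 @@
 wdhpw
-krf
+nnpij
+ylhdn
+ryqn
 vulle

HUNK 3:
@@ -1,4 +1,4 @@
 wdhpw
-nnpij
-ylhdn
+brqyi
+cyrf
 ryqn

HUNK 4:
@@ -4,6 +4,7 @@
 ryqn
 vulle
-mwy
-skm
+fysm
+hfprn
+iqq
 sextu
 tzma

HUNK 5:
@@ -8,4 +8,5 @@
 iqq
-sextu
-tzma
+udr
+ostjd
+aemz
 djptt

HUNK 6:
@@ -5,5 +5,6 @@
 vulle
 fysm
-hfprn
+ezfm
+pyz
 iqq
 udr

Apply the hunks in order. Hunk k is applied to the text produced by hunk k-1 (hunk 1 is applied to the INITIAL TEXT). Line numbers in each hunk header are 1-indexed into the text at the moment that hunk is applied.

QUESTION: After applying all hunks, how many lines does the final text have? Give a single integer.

Answer: 14

Derivation:
Hunk 1: at line 2 remove [pww,phprt] add [mwy,skm,sextu] -> 9 lines: wdhpw krf vulle mwy skm sextu tzma djptt ctjvj
Hunk 2: at line 1 remove [krf] add [nnpij,ylhdn,ryqn] -> 11 lines: wdhpw nnpij ylhdn ryqn vulle mwy skm sextu tzma djptt ctjvj
Hunk 3: at line 1 remove [nnpij,ylhdn] add [brqyi,cyrf] -> 11 lines: wdhpw brqyi cyrf ryqn vulle mwy skm sextu tzma djptt ctjvj
Hunk 4: at line 4 remove [mwy,skm] add [fysm,hfprn,iqq] -> 12 lines: wdhpw brqyi cyrf ryqn vulle fysm hfprn iqq sextu tzma djptt ctjvj
Hunk 5: at line 8 remove [sextu,tzma] add [udr,ostjd,aemz] -> 13 lines: wdhpw brqyi cyrf ryqn vulle fysm hfprn iqq udr ostjd aemz djptt ctjvj
Hunk 6: at line 5 remove [hfprn] add [ezfm,pyz] -> 14 lines: wdhpw brqyi cyrf ryqn vulle fysm ezfm pyz iqq udr ostjd aemz djptt ctjvj
Final line count: 14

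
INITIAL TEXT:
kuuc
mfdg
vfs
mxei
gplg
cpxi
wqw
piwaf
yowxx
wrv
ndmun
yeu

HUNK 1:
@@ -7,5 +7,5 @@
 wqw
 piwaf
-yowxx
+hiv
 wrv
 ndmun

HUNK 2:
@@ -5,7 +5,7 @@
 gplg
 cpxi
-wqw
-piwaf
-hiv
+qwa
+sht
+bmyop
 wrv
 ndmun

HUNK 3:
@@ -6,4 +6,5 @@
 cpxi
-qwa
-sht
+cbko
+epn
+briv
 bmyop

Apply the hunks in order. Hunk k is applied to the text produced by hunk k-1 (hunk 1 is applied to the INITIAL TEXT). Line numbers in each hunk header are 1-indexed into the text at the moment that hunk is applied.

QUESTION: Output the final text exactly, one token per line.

Answer: kuuc
mfdg
vfs
mxei
gplg
cpxi
cbko
epn
briv
bmyop
wrv
ndmun
yeu

Derivation:
Hunk 1: at line 7 remove [yowxx] add [hiv] -> 12 lines: kuuc mfdg vfs mxei gplg cpxi wqw piwaf hiv wrv ndmun yeu
Hunk 2: at line 5 remove [wqw,piwaf,hiv] add [qwa,sht,bmyop] -> 12 lines: kuuc mfdg vfs mxei gplg cpxi qwa sht bmyop wrv ndmun yeu
Hunk 3: at line 6 remove [qwa,sht] add [cbko,epn,briv] -> 13 lines: kuuc mfdg vfs mxei gplg cpxi cbko epn briv bmyop wrv ndmun yeu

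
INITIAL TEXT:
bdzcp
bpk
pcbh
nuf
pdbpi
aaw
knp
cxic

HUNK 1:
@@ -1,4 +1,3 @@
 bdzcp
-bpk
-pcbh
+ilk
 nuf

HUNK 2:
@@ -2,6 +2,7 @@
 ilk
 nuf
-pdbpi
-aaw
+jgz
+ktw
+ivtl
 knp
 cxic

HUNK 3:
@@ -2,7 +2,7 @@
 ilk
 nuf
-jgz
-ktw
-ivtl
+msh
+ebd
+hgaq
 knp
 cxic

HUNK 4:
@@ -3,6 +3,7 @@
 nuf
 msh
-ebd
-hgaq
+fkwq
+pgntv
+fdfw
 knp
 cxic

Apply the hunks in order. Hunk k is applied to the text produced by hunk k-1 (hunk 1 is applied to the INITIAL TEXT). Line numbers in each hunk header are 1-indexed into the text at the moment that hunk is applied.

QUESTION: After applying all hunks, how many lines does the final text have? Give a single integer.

Hunk 1: at line 1 remove [bpk,pcbh] add [ilk] -> 7 lines: bdzcp ilk nuf pdbpi aaw knp cxic
Hunk 2: at line 2 remove [pdbpi,aaw] add [jgz,ktw,ivtl] -> 8 lines: bdzcp ilk nuf jgz ktw ivtl knp cxic
Hunk 3: at line 2 remove [jgz,ktw,ivtl] add [msh,ebd,hgaq] -> 8 lines: bdzcp ilk nuf msh ebd hgaq knp cxic
Hunk 4: at line 3 remove [ebd,hgaq] add [fkwq,pgntv,fdfw] -> 9 lines: bdzcp ilk nuf msh fkwq pgntv fdfw knp cxic
Final line count: 9

Answer: 9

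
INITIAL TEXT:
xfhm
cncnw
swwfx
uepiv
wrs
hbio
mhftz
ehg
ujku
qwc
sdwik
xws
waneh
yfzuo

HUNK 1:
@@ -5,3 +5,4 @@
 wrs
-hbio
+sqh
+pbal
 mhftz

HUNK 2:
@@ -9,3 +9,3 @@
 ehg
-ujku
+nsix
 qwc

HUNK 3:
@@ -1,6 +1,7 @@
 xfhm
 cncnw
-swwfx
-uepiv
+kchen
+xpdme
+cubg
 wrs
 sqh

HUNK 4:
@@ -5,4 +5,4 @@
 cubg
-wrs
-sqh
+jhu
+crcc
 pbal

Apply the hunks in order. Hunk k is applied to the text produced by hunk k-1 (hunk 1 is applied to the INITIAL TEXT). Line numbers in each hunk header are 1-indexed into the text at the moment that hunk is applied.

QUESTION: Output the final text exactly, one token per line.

Hunk 1: at line 5 remove [hbio] add [sqh,pbal] -> 15 lines: xfhm cncnw swwfx uepiv wrs sqh pbal mhftz ehg ujku qwc sdwik xws waneh yfzuo
Hunk 2: at line 9 remove [ujku] add [nsix] -> 15 lines: xfhm cncnw swwfx uepiv wrs sqh pbal mhftz ehg nsix qwc sdwik xws waneh yfzuo
Hunk 3: at line 1 remove [swwfx,uepiv] add [kchen,xpdme,cubg] -> 16 lines: xfhm cncnw kchen xpdme cubg wrs sqh pbal mhftz ehg nsix qwc sdwik xws waneh yfzuo
Hunk 4: at line 5 remove [wrs,sqh] add [jhu,crcc] -> 16 lines: xfhm cncnw kchen xpdme cubg jhu crcc pbal mhftz ehg nsix qwc sdwik xws waneh yfzuo

Answer: xfhm
cncnw
kchen
xpdme
cubg
jhu
crcc
pbal
mhftz
ehg
nsix
qwc
sdwik
xws
waneh
yfzuo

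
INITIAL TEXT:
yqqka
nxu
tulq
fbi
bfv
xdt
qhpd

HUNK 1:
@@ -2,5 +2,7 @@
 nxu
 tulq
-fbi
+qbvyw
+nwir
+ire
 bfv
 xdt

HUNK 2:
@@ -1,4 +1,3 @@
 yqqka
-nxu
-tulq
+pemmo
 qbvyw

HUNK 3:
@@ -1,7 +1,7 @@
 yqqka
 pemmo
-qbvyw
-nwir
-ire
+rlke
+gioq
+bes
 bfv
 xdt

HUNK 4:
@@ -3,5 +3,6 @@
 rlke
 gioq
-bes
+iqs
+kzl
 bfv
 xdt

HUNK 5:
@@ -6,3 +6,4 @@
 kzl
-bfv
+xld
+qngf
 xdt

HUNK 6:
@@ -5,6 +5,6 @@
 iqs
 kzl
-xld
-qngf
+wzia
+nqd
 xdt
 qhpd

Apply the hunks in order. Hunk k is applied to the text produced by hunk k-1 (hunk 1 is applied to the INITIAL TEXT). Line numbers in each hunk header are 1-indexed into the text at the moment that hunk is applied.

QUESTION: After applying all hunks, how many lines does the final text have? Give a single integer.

Answer: 10

Derivation:
Hunk 1: at line 2 remove [fbi] add [qbvyw,nwir,ire] -> 9 lines: yqqka nxu tulq qbvyw nwir ire bfv xdt qhpd
Hunk 2: at line 1 remove [nxu,tulq] add [pemmo] -> 8 lines: yqqka pemmo qbvyw nwir ire bfv xdt qhpd
Hunk 3: at line 1 remove [qbvyw,nwir,ire] add [rlke,gioq,bes] -> 8 lines: yqqka pemmo rlke gioq bes bfv xdt qhpd
Hunk 4: at line 3 remove [bes] add [iqs,kzl] -> 9 lines: yqqka pemmo rlke gioq iqs kzl bfv xdt qhpd
Hunk 5: at line 6 remove [bfv] add [xld,qngf] -> 10 lines: yqqka pemmo rlke gioq iqs kzl xld qngf xdt qhpd
Hunk 6: at line 5 remove [xld,qngf] add [wzia,nqd] -> 10 lines: yqqka pemmo rlke gioq iqs kzl wzia nqd xdt qhpd
Final line count: 10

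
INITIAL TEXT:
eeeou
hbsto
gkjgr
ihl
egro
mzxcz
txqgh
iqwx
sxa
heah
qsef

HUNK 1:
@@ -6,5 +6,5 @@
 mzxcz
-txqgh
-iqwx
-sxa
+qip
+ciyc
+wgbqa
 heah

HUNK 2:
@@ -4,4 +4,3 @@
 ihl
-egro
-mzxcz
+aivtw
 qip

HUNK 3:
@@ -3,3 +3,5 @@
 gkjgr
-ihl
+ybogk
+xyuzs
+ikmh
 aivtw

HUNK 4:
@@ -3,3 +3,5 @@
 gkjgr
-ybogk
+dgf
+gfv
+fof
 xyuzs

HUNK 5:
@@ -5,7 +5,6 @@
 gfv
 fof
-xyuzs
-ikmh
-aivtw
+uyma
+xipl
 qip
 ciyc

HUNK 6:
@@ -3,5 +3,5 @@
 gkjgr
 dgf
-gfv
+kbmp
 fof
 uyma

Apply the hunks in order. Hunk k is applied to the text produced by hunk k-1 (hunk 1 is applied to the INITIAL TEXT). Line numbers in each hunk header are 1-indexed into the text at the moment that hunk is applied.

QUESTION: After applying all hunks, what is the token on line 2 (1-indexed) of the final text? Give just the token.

Hunk 1: at line 6 remove [txqgh,iqwx,sxa] add [qip,ciyc,wgbqa] -> 11 lines: eeeou hbsto gkjgr ihl egro mzxcz qip ciyc wgbqa heah qsef
Hunk 2: at line 4 remove [egro,mzxcz] add [aivtw] -> 10 lines: eeeou hbsto gkjgr ihl aivtw qip ciyc wgbqa heah qsef
Hunk 3: at line 3 remove [ihl] add [ybogk,xyuzs,ikmh] -> 12 lines: eeeou hbsto gkjgr ybogk xyuzs ikmh aivtw qip ciyc wgbqa heah qsef
Hunk 4: at line 3 remove [ybogk] add [dgf,gfv,fof] -> 14 lines: eeeou hbsto gkjgr dgf gfv fof xyuzs ikmh aivtw qip ciyc wgbqa heah qsef
Hunk 5: at line 5 remove [xyuzs,ikmh,aivtw] add [uyma,xipl] -> 13 lines: eeeou hbsto gkjgr dgf gfv fof uyma xipl qip ciyc wgbqa heah qsef
Hunk 6: at line 3 remove [gfv] add [kbmp] -> 13 lines: eeeou hbsto gkjgr dgf kbmp fof uyma xipl qip ciyc wgbqa heah qsef
Final line 2: hbsto

Answer: hbsto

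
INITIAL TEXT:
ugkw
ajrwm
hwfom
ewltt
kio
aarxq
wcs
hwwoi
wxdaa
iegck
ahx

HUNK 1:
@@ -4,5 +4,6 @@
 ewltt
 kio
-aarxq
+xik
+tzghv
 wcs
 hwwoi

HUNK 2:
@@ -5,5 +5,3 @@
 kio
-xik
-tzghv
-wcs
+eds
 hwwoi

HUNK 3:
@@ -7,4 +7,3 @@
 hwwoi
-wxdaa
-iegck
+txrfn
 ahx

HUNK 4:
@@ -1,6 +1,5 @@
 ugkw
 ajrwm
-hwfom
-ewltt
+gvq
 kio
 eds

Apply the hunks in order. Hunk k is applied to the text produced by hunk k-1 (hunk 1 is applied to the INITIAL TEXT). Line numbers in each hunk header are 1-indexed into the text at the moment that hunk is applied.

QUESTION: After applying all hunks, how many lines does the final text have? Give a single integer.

Answer: 8

Derivation:
Hunk 1: at line 4 remove [aarxq] add [xik,tzghv] -> 12 lines: ugkw ajrwm hwfom ewltt kio xik tzghv wcs hwwoi wxdaa iegck ahx
Hunk 2: at line 5 remove [xik,tzghv,wcs] add [eds] -> 10 lines: ugkw ajrwm hwfom ewltt kio eds hwwoi wxdaa iegck ahx
Hunk 3: at line 7 remove [wxdaa,iegck] add [txrfn] -> 9 lines: ugkw ajrwm hwfom ewltt kio eds hwwoi txrfn ahx
Hunk 4: at line 1 remove [hwfom,ewltt] add [gvq] -> 8 lines: ugkw ajrwm gvq kio eds hwwoi txrfn ahx
Final line count: 8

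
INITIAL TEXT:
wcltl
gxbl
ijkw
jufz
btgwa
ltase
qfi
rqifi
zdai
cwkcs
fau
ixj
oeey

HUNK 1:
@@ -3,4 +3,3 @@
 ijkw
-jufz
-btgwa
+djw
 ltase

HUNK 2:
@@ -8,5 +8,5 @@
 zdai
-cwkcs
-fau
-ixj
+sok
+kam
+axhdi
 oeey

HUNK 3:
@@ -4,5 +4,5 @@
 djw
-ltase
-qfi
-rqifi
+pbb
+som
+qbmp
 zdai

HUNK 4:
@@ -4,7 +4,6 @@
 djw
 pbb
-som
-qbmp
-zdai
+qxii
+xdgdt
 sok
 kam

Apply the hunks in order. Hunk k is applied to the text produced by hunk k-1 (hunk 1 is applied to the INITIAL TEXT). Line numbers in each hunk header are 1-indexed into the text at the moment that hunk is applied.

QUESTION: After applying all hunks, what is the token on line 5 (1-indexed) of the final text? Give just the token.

Hunk 1: at line 3 remove [jufz,btgwa] add [djw] -> 12 lines: wcltl gxbl ijkw djw ltase qfi rqifi zdai cwkcs fau ixj oeey
Hunk 2: at line 8 remove [cwkcs,fau,ixj] add [sok,kam,axhdi] -> 12 lines: wcltl gxbl ijkw djw ltase qfi rqifi zdai sok kam axhdi oeey
Hunk 3: at line 4 remove [ltase,qfi,rqifi] add [pbb,som,qbmp] -> 12 lines: wcltl gxbl ijkw djw pbb som qbmp zdai sok kam axhdi oeey
Hunk 4: at line 4 remove [som,qbmp,zdai] add [qxii,xdgdt] -> 11 lines: wcltl gxbl ijkw djw pbb qxii xdgdt sok kam axhdi oeey
Final line 5: pbb

Answer: pbb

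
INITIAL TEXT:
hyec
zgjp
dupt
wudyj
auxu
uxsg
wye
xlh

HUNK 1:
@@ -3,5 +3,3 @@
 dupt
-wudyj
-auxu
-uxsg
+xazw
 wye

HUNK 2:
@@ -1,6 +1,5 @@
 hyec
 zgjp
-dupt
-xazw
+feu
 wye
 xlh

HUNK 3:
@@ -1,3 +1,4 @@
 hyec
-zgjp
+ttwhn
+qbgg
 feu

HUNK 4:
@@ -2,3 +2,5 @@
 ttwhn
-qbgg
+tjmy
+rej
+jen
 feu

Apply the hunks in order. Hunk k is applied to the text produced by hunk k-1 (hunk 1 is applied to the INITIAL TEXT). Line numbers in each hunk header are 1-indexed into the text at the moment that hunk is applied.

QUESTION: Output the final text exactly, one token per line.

Answer: hyec
ttwhn
tjmy
rej
jen
feu
wye
xlh

Derivation:
Hunk 1: at line 3 remove [wudyj,auxu,uxsg] add [xazw] -> 6 lines: hyec zgjp dupt xazw wye xlh
Hunk 2: at line 1 remove [dupt,xazw] add [feu] -> 5 lines: hyec zgjp feu wye xlh
Hunk 3: at line 1 remove [zgjp] add [ttwhn,qbgg] -> 6 lines: hyec ttwhn qbgg feu wye xlh
Hunk 4: at line 2 remove [qbgg] add [tjmy,rej,jen] -> 8 lines: hyec ttwhn tjmy rej jen feu wye xlh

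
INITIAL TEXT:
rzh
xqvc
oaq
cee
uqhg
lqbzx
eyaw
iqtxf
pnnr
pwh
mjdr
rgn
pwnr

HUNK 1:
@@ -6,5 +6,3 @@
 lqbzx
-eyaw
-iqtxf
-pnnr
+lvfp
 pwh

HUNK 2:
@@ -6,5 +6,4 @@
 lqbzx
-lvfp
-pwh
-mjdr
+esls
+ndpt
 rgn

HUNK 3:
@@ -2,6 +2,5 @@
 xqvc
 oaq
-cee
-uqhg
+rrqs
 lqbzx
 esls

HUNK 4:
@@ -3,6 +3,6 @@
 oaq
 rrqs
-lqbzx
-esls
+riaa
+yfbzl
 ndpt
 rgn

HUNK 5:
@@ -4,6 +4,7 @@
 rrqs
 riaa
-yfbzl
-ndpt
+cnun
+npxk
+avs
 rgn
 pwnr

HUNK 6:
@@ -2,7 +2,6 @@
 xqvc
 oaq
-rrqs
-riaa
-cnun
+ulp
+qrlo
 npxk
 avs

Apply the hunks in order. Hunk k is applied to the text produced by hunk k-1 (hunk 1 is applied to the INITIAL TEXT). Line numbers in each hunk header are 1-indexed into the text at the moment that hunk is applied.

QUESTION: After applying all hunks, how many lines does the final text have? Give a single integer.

Hunk 1: at line 6 remove [eyaw,iqtxf,pnnr] add [lvfp] -> 11 lines: rzh xqvc oaq cee uqhg lqbzx lvfp pwh mjdr rgn pwnr
Hunk 2: at line 6 remove [lvfp,pwh,mjdr] add [esls,ndpt] -> 10 lines: rzh xqvc oaq cee uqhg lqbzx esls ndpt rgn pwnr
Hunk 3: at line 2 remove [cee,uqhg] add [rrqs] -> 9 lines: rzh xqvc oaq rrqs lqbzx esls ndpt rgn pwnr
Hunk 4: at line 3 remove [lqbzx,esls] add [riaa,yfbzl] -> 9 lines: rzh xqvc oaq rrqs riaa yfbzl ndpt rgn pwnr
Hunk 5: at line 4 remove [yfbzl,ndpt] add [cnun,npxk,avs] -> 10 lines: rzh xqvc oaq rrqs riaa cnun npxk avs rgn pwnr
Hunk 6: at line 2 remove [rrqs,riaa,cnun] add [ulp,qrlo] -> 9 lines: rzh xqvc oaq ulp qrlo npxk avs rgn pwnr
Final line count: 9

Answer: 9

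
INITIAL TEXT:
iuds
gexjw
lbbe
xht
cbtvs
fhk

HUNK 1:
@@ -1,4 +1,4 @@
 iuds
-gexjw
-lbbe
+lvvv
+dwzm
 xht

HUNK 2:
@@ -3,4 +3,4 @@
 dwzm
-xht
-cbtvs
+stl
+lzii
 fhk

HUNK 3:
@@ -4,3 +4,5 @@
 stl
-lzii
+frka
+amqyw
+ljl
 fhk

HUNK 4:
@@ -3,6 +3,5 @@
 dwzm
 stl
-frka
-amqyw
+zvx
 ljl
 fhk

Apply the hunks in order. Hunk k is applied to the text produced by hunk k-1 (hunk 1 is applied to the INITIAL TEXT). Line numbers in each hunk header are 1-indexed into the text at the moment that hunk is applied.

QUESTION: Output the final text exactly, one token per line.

Hunk 1: at line 1 remove [gexjw,lbbe] add [lvvv,dwzm] -> 6 lines: iuds lvvv dwzm xht cbtvs fhk
Hunk 2: at line 3 remove [xht,cbtvs] add [stl,lzii] -> 6 lines: iuds lvvv dwzm stl lzii fhk
Hunk 3: at line 4 remove [lzii] add [frka,amqyw,ljl] -> 8 lines: iuds lvvv dwzm stl frka amqyw ljl fhk
Hunk 4: at line 3 remove [frka,amqyw] add [zvx] -> 7 lines: iuds lvvv dwzm stl zvx ljl fhk

Answer: iuds
lvvv
dwzm
stl
zvx
ljl
fhk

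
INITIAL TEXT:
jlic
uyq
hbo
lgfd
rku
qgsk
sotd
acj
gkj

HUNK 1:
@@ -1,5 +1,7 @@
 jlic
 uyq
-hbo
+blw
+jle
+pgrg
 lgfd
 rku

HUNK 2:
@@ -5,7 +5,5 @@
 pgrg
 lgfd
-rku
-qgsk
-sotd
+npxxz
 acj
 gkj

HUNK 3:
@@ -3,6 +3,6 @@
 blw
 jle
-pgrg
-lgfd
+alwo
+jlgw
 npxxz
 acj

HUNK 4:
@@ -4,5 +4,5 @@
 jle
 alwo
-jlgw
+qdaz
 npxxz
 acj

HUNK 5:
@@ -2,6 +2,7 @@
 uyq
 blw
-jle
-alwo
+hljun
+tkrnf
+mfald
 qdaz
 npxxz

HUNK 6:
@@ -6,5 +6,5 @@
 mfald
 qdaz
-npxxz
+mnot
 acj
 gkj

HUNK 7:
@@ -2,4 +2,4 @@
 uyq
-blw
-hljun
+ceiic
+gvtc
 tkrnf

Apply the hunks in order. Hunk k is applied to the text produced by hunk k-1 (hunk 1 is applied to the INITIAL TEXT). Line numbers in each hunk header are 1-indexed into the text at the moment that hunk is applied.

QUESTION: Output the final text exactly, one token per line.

Hunk 1: at line 1 remove [hbo] add [blw,jle,pgrg] -> 11 lines: jlic uyq blw jle pgrg lgfd rku qgsk sotd acj gkj
Hunk 2: at line 5 remove [rku,qgsk,sotd] add [npxxz] -> 9 lines: jlic uyq blw jle pgrg lgfd npxxz acj gkj
Hunk 3: at line 3 remove [pgrg,lgfd] add [alwo,jlgw] -> 9 lines: jlic uyq blw jle alwo jlgw npxxz acj gkj
Hunk 4: at line 4 remove [jlgw] add [qdaz] -> 9 lines: jlic uyq blw jle alwo qdaz npxxz acj gkj
Hunk 5: at line 2 remove [jle,alwo] add [hljun,tkrnf,mfald] -> 10 lines: jlic uyq blw hljun tkrnf mfald qdaz npxxz acj gkj
Hunk 6: at line 6 remove [npxxz] add [mnot] -> 10 lines: jlic uyq blw hljun tkrnf mfald qdaz mnot acj gkj
Hunk 7: at line 2 remove [blw,hljun] add [ceiic,gvtc] -> 10 lines: jlic uyq ceiic gvtc tkrnf mfald qdaz mnot acj gkj

Answer: jlic
uyq
ceiic
gvtc
tkrnf
mfald
qdaz
mnot
acj
gkj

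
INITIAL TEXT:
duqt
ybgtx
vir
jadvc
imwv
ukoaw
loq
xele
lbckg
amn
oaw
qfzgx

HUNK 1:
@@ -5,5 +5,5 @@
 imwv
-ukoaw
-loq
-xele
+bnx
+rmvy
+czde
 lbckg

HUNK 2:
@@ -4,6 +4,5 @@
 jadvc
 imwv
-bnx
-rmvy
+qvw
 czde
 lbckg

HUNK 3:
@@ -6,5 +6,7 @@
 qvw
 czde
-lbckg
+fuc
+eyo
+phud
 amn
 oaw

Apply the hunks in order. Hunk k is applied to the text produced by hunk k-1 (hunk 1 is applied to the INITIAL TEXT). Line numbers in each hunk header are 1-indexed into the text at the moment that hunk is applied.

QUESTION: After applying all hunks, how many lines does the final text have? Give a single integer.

Answer: 13

Derivation:
Hunk 1: at line 5 remove [ukoaw,loq,xele] add [bnx,rmvy,czde] -> 12 lines: duqt ybgtx vir jadvc imwv bnx rmvy czde lbckg amn oaw qfzgx
Hunk 2: at line 4 remove [bnx,rmvy] add [qvw] -> 11 lines: duqt ybgtx vir jadvc imwv qvw czde lbckg amn oaw qfzgx
Hunk 3: at line 6 remove [lbckg] add [fuc,eyo,phud] -> 13 lines: duqt ybgtx vir jadvc imwv qvw czde fuc eyo phud amn oaw qfzgx
Final line count: 13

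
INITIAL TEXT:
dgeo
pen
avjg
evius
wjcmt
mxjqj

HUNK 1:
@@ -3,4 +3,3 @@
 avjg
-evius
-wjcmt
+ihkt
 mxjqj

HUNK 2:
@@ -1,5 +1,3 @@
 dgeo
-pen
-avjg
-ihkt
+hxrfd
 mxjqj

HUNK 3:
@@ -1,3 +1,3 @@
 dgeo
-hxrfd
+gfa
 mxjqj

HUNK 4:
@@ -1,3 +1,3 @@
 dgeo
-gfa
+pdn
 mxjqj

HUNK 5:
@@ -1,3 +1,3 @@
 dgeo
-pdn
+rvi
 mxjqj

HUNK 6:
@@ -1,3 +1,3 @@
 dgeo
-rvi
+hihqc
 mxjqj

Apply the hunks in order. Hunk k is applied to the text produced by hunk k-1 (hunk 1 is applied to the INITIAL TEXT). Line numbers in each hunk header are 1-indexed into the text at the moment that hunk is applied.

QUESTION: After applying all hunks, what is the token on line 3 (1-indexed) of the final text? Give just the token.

Hunk 1: at line 3 remove [evius,wjcmt] add [ihkt] -> 5 lines: dgeo pen avjg ihkt mxjqj
Hunk 2: at line 1 remove [pen,avjg,ihkt] add [hxrfd] -> 3 lines: dgeo hxrfd mxjqj
Hunk 3: at line 1 remove [hxrfd] add [gfa] -> 3 lines: dgeo gfa mxjqj
Hunk 4: at line 1 remove [gfa] add [pdn] -> 3 lines: dgeo pdn mxjqj
Hunk 5: at line 1 remove [pdn] add [rvi] -> 3 lines: dgeo rvi mxjqj
Hunk 6: at line 1 remove [rvi] add [hihqc] -> 3 lines: dgeo hihqc mxjqj
Final line 3: mxjqj

Answer: mxjqj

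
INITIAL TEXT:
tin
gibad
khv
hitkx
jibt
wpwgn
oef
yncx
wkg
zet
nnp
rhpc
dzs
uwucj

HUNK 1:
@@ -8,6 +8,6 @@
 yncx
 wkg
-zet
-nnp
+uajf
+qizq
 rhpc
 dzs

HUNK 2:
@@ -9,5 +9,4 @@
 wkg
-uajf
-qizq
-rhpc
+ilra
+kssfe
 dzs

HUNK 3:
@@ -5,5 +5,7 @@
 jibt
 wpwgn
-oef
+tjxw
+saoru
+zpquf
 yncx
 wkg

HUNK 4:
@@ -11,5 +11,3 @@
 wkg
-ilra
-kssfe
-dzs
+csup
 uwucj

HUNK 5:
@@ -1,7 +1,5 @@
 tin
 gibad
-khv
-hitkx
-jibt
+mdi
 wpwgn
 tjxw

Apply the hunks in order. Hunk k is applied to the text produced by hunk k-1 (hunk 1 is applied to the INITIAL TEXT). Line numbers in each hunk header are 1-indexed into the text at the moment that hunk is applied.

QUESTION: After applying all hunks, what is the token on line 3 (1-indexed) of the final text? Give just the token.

Answer: mdi

Derivation:
Hunk 1: at line 8 remove [zet,nnp] add [uajf,qizq] -> 14 lines: tin gibad khv hitkx jibt wpwgn oef yncx wkg uajf qizq rhpc dzs uwucj
Hunk 2: at line 9 remove [uajf,qizq,rhpc] add [ilra,kssfe] -> 13 lines: tin gibad khv hitkx jibt wpwgn oef yncx wkg ilra kssfe dzs uwucj
Hunk 3: at line 5 remove [oef] add [tjxw,saoru,zpquf] -> 15 lines: tin gibad khv hitkx jibt wpwgn tjxw saoru zpquf yncx wkg ilra kssfe dzs uwucj
Hunk 4: at line 11 remove [ilra,kssfe,dzs] add [csup] -> 13 lines: tin gibad khv hitkx jibt wpwgn tjxw saoru zpquf yncx wkg csup uwucj
Hunk 5: at line 1 remove [khv,hitkx,jibt] add [mdi] -> 11 lines: tin gibad mdi wpwgn tjxw saoru zpquf yncx wkg csup uwucj
Final line 3: mdi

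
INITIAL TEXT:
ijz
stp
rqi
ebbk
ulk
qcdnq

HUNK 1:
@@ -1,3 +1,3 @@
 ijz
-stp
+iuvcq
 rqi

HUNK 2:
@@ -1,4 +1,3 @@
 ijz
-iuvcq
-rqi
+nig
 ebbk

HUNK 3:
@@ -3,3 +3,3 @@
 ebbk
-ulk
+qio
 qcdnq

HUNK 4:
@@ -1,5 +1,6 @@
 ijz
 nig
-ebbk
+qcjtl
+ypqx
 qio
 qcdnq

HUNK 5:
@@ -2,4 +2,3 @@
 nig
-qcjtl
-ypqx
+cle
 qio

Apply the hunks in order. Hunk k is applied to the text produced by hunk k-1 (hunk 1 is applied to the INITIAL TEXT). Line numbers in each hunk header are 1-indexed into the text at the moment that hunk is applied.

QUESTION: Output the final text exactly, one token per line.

Answer: ijz
nig
cle
qio
qcdnq

Derivation:
Hunk 1: at line 1 remove [stp] add [iuvcq] -> 6 lines: ijz iuvcq rqi ebbk ulk qcdnq
Hunk 2: at line 1 remove [iuvcq,rqi] add [nig] -> 5 lines: ijz nig ebbk ulk qcdnq
Hunk 3: at line 3 remove [ulk] add [qio] -> 5 lines: ijz nig ebbk qio qcdnq
Hunk 4: at line 1 remove [ebbk] add [qcjtl,ypqx] -> 6 lines: ijz nig qcjtl ypqx qio qcdnq
Hunk 5: at line 2 remove [qcjtl,ypqx] add [cle] -> 5 lines: ijz nig cle qio qcdnq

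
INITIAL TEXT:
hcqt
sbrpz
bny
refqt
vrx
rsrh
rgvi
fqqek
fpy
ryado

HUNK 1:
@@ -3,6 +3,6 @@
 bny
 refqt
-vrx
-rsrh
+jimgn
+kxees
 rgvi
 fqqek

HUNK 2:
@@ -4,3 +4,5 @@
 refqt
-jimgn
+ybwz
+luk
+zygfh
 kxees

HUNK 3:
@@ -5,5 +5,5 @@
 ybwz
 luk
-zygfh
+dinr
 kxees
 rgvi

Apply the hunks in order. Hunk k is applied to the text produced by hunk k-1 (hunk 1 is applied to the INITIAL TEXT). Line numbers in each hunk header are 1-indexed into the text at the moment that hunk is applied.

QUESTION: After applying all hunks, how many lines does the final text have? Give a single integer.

Hunk 1: at line 3 remove [vrx,rsrh] add [jimgn,kxees] -> 10 lines: hcqt sbrpz bny refqt jimgn kxees rgvi fqqek fpy ryado
Hunk 2: at line 4 remove [jimgn] add [ybwz,luk,zygfh] -> 12 lines: hcqt sbrpz bny refqt ybwz luk zygfh kxees rgvi fqqek fpy ryado
Hunk 3: at line 5 remove [zygfh] add [dinr] -> 12 lines: hcqt sbrpz bny refqt ybwz luk dinr kxees rgvi fqqek fpy ryado
Final line count: 12

Answer: 12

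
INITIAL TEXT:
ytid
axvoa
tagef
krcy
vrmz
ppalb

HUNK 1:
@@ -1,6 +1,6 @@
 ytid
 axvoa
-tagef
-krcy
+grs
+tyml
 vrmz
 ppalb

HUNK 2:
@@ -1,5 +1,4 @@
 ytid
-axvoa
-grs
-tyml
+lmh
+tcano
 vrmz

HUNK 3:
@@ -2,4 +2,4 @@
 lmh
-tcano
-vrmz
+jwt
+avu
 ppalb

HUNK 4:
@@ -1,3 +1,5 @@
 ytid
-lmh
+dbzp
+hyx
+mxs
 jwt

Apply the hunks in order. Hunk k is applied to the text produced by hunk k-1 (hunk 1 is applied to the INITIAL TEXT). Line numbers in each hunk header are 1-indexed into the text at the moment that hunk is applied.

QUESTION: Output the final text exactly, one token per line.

Answer: ytid
dbzp
hyx
mxs
jwt
avu
ppalb

Derivation:
Hunk 1: at line 1 remove [tagef,krcy] add [grs,tyml] -> 6 lines: ytid axvoa grs tyml vrmz ppalb
Hunk 2: at line 1 remove [axvoa,grs,tyml] add [lmh,tcano] -> 5 lines: ytid lmh tcano vrmz ppalb
Hunk 3: at line 2 remove [tcano,vrmz] add [jwt,avu] -> 5 lines: ytid lmh jwt avu ppalb
Hunk 4: at line 1 remove [lmh] add [dbzp,hyx,mxs] -> 7 lines: ytid dbzp hyx mxs jwt avu ppalb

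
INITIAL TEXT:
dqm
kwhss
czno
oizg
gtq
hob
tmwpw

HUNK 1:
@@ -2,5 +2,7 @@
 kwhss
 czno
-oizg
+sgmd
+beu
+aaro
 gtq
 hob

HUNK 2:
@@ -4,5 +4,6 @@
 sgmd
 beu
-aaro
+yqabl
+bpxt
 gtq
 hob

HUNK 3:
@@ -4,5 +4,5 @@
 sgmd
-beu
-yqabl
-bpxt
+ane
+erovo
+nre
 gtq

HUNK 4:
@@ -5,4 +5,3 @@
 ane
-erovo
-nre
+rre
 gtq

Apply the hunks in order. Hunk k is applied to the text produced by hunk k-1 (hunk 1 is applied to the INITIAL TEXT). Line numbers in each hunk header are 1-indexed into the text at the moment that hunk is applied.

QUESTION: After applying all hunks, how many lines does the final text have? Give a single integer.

Hunk 1: at line 2 remove [oizg] add [sgmd,beu,aaro] -> 9 lines: dqm kwhss czno sgmd beu aaro gtq hob tmwpw
Hunk 2: at line 4 remove [aaro] add [yqabl,bpxt] -> 10 lines: dqm kwhss czno sgmd beu yqabl bpxt gtq hob tmwpw
Hunk 3: at line 4 remove [beu,yqabl,bpxt] add [ane,erovo,nre] -> 10 lines: dqm kwhss czno sgmd ane erovo nre gtq hob tmwpw
Hunk 4: at line 5 remove [erovo,nre] add [rre] -> 9 lines: dqm kwhss czno sgmd ane rre gtq hob tmwpw
Final line count: 9

Answer: 9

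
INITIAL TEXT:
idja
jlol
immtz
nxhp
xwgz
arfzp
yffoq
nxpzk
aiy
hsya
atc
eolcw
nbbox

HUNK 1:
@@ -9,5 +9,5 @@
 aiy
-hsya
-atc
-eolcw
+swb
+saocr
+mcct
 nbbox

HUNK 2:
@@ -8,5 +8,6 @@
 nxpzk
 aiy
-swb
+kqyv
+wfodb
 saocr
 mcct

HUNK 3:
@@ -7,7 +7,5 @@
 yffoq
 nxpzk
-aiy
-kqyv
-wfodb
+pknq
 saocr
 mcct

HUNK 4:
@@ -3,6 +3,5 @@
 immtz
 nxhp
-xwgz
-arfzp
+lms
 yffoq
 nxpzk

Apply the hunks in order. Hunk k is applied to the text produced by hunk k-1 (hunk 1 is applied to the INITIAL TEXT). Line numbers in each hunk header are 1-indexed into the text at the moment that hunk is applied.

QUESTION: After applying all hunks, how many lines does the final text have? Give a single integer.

Answer: 11

Derivation:
Hunk 1: at line 9 remove [hsya,atc,eolcw] add [swb,saocr,mcct] -> 13 lines: idja jlol immtz nxhp xwgz arfzp yffoq nxpzk aiy swb saocr mcct nbbox
Hunk 2: at line 8 remove [swb] add [kqyv,wfodb] -> 14 lines: idja jlol immtz nxhp xwgz arfzp yffoq nxpzk aiy kqyv wfodb saocr mcct nbbox
Hunk 3: at line 7 remove [aiy,kqyv,wfodb] add [pknq] -> 12 lines: idja jlol immtz nxhp xwgz arfzp yffoq nxpzk pknq saocr mcct nbbox
Hunk 4: at line 3 remove [xwgz,arfzp] add [lms] -> 11 lines: idja jlol immtz nxhp lms yffoq nxpzk pknq saocr mcct nbbox
Final line count: 11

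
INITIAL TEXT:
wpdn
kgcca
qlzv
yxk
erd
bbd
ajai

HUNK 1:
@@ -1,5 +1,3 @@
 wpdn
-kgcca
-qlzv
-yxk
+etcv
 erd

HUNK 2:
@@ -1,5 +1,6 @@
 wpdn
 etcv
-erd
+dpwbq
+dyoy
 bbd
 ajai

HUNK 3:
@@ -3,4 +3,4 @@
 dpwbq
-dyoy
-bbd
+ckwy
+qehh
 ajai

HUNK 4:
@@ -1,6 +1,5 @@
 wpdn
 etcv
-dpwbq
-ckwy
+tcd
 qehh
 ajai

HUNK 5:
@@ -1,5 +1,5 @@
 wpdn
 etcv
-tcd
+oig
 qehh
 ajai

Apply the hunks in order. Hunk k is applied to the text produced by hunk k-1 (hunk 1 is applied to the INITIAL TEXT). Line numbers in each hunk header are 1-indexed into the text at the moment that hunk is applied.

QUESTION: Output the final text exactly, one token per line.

Answer: wpdn
etcv
oig
qehh
ajai

Derivation:
Hunk 1: at line 1 remove [kgcca,qlzv,yxk] add [etcv] -> 5 lines: wpdn etcv erd bbd ajai
Hunk 2: at line 1 remove [erd] add [dpwbq,dyoy] -> 6 lines: wpdn etcv dpwbq dyoy bbd ajai
Hunk 3: at line 3 remove [dyoy,bbd] add [ckwy,qehh] -> 6 lines: wpdn etcv dpwbq ckwy qehh ajai
Hunk 4: at line 1 remove [dpwbq,ckwy] add [tcd] -> 5 lines: wpdn etcv tcd qehh ajai
Hunk 5: at line 1 remove [tcd] add [oig] -> 5 lines: wpdn etcv oig qehh ajai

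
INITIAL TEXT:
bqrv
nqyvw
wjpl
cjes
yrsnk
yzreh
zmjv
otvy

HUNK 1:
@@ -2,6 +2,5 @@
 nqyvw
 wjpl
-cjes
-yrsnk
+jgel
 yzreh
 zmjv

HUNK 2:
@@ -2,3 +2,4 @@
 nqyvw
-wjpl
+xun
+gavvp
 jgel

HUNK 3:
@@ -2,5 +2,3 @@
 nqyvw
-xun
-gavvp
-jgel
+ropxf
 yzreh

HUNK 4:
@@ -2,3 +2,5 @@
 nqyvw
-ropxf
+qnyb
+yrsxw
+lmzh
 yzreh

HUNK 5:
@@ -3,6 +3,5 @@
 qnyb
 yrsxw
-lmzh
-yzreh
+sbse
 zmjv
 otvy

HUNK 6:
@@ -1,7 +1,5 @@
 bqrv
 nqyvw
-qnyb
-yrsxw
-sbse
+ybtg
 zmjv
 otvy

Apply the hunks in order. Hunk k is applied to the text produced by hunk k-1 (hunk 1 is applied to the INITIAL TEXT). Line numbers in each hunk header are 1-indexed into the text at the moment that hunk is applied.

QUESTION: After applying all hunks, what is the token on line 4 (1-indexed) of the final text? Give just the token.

Hunk 1: at line 2 remove [cjes,yrsnk] add [jgel] -> 7 lines: bqrv nqyvw wjpl jgel yzreh zmjv otvy
Hunk 2: at line 2 remove [wjpl] add [xun,gavvp] -> 8 lines: bqrv nqyvw xun gavvp jgel yzreh zmjv otvy
Hunk 3: at line 2 remove [xun,gavvp,jgel] add [ropxf] -> 6 lines: bqrv nqyvw ropxf yzreh zmjv otvy
Hunk 4: at line 2 remove [ropxf] add [qnyb,yrsxw,lmzh] -> 8 lines: bqrv nqyvw qnyb yrsxw lmzh yzreh zmjv otvy
Hunk 5: at line 3 remove [lmzh,yzreh] add [sbse] -> 7 lines: bqrv nqyvw qnyb yrsxw sbse zmjv otvy
Hunk 6: at line 1 remove [qnyb,yrsxw,sbse] add [ybtg] -> 5 lines: bqrv nqyvw ybtg zmjv otvy
Final line 4: zmjv

Answer: zmjv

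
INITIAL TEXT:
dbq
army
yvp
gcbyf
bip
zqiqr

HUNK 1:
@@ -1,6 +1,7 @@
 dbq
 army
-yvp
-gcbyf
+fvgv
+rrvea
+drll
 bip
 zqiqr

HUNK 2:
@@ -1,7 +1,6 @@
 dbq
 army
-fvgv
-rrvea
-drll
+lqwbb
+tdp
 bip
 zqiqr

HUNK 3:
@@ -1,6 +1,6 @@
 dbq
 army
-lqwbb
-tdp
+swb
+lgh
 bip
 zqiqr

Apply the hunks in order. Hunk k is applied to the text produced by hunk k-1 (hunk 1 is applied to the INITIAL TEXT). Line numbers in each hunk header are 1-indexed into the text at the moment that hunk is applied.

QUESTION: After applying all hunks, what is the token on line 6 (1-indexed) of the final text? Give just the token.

Hunk 1: at line 1 remove [yvp,gcbyf] add [fvgv,rrvea,drll] -> 7 lines: dbq army fvgv rrvea drll bip zqiqr
Hunk 2: at line 1 remove [fvgv,rrvea,drll] add [lqwbb,tdp] -> 6 lines: dbq army lqwbb tdp bip zqiqr
Hunk 3: at line 1 remove [lqwbb,tdp] add [swb,lgh] -> 6 lines: dbq army swb lgh bip zqiqr
Final line 6: zqiqr

Answer: zqiqr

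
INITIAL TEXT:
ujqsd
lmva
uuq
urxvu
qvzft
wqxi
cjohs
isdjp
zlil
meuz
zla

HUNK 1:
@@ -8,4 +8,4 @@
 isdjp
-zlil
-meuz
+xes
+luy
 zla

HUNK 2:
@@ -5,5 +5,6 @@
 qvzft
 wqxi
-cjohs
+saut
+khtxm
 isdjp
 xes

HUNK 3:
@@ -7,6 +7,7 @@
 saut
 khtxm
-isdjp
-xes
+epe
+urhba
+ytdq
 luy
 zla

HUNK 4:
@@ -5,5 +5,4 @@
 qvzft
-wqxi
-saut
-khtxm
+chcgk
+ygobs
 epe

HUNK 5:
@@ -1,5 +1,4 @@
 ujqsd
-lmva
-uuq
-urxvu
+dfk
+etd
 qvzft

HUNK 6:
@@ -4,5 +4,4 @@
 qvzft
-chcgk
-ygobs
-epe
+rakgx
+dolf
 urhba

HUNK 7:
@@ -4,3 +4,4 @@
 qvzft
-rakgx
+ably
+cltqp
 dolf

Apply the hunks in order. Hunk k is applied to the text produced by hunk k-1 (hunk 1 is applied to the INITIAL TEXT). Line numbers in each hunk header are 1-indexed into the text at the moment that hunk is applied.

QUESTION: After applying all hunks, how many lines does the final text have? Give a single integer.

Hunk 1: at line 8 remove [zlil,meuz] add [xes,luy] -> 11 lines: ujqsd lmva uuq urxvu qvzft wqxi cjohs isdjp xes luy zla
Hunk 2: at line 5 remove [cjohs] add [saut,khtxm] -> 12 lines: ujqsd lmva uuq urxvu qvzft wqxi saut khtxm isdjp xes luy zla
Hunk 3: at line 7 remove [isdjp,xes] add [epe,urhba,ytdq] -> 13 lines: ujqsd lmva uuq urxvu qvzft wqxi saut khtxm epe urhba ytdq luy zla
Hunk 4: at line 5 remove [wqxi,saut,khtxm] add [chcgk,ygobs] -> 12 lines: ujqsd lmva uuq urxvu qvzft chcgk ygobs epe urhba ytdq luy zla
Hunk 5: at line 1 remove [lmva,uuq,urxvu] add [dfk,etd] -> 11 lines: ujqsd dfk etd qvzft chcgk ygobs epe urhba ytdq luy zla
Hunk 6: at line 4 remove [chcgk,ygobs,epe] add [rakgx,dolf] -> 10 lines: ujqsd dfk etd qvzft rakgx dolf urhba ytdq luy zla
Hunk 7: at line 4 remove [rakgx] add [ably,cltqp] -> 11 lines: ujqsd dfk etd qvzft ably cltqp dolf urhba ytdq luy zla
Final line count: 11

Answer: 11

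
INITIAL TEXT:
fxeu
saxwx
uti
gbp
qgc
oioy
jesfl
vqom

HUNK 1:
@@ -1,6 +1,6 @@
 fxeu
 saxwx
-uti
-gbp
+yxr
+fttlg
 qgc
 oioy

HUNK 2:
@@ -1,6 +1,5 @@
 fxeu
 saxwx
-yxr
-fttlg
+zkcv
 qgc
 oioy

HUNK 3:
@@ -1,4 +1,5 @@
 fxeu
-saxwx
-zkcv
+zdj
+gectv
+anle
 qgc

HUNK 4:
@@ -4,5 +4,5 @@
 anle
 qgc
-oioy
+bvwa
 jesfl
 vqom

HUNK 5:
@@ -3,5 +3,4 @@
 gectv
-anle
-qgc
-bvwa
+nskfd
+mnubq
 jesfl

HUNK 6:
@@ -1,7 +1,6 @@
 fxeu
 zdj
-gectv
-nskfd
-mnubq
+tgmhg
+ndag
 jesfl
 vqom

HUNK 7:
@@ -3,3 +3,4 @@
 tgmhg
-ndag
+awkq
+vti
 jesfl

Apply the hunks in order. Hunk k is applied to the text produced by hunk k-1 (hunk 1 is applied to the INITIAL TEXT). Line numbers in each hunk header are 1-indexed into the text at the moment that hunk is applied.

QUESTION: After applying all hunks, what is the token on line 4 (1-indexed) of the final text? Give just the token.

Answer: awkq

Derivation:
Hunk 1: at line 1 remove [uti,gbp] add [yxr,fttlg] -> 8 lines: fxeu saxwx yxr fttlg qgc oioy jesfl vqom
Hunk 2: at line 1 remove [yxr,fttlg] add [zkcv] -> 7 lines: fxeu saxwx zkcv qgc oioy jesfl vqom
Hunk 3: at line 1 remove [saxwx,zkcv] add [zdj,gectv,anle] -> 8 lines: fxeu zdj gectv anle qgc oioy jesfl vqom
Hunk 4: at line 4 remove [oioy] add [bvwa] -> 8 lines: fxeu zdj gectv anle qgc bvwa jesfl vqom
Hunk 5: at line 3 remove [anle,qgc,bvwa] add [nskfd,mnubq] -> 7 lines: fxeu zdj gectv nskfd mnubq jesfl vqom
Hunk 6: at line 1 remove [gectv,nskfd,mnubq] add [tgmhg,ndag] -> 6 lines: fxeu zdj tgmhg ndag jesfl vqom
Hunk 7: at line 3 remove [ndag] add [awkq,vti] -> 7 lines: fxeu zdj tgmhg awkq vti jesfl vqom
Final line 4: awkq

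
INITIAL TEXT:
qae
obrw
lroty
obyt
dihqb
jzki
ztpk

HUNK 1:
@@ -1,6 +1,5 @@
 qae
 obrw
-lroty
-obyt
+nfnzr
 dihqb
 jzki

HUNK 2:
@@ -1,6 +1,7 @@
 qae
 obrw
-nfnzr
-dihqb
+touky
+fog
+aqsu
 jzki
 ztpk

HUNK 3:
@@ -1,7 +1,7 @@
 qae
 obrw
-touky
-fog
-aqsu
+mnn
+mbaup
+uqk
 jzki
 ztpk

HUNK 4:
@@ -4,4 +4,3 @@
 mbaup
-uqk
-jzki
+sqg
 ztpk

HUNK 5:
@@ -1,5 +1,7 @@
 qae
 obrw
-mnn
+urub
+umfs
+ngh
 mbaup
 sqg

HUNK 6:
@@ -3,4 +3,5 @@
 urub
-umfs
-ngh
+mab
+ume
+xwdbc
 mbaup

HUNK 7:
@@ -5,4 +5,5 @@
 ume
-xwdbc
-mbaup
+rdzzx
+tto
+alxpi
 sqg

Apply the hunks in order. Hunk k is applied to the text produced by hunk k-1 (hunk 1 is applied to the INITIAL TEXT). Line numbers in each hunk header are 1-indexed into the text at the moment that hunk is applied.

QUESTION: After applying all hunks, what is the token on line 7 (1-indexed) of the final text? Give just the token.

Answer: tto

Derivation:
Hunk 1: at line 1 remove [lroty,obyt] add [nfnzr] -> 6 lines: qae obrw nfnzr dihqb jzki ztpk
Hunk 2: at line 1 remove [nfnzr,dihqb] add [touky,fog,aqsu] -> 7 lines: qae obrw touky fog aqsu jzki ztpk
Hunk 3: at line 1 remove [touky,fog,aqsu] add [mnn,mbaup,uqk] -> 7 lines: qae obrw mnn mbaup uqk jzki ztpk
Hunk 4: at line 4 remove [uqk,jzki] add [sqg] -> 6 lines: qae obrw mnn mbaup sqg ztpk
Hunk 5: at line 1 remove [mnn] add [urub,umfs,ngh] -> 8 lines: qae obrw urub umfs ngh mbaup sqg ztpk
Hunk 6: at line 3 remove [umfs,ngh] add [mab,ume,xwdbc] -> 9 lines: qae obrw urub mab ume xwdbc mbaup sqg ztpk
Hunk 7: at line 5 remove [xwdbc,mbaup] add [rdzzx,tto,alxpi] -> 10 lines: qae obrw urub mab ume rdzzx tto alxpi sqg ztpk
Final line 7: tto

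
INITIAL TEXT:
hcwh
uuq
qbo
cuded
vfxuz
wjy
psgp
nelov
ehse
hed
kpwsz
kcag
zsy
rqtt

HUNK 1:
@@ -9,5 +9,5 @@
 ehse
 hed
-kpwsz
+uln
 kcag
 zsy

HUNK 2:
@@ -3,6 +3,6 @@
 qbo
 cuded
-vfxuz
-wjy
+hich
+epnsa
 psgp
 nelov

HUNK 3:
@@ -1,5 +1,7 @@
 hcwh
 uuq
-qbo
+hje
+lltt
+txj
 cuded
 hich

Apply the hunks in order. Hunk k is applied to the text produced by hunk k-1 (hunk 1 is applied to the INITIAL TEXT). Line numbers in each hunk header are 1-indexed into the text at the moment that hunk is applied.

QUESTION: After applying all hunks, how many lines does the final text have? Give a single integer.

Answer: 16

Derivation:
Hunk 1: at line 9 remove [kpwsz] add [uln] -> 14 lines: hcwh uuq qbo cuded vfxuz wjy psgp nelov ehse hed uln kcag zsy rqtt
Hunk 2: at line 3 remove [vfxuz,wjy] add [hich,epnsa] -> 14 lines: hcwh uuq qbo cuded hich epnsa psgp nelov ehse hed uln kcag zsy rqtt
Hunk 3: at line 1 remove [qbo] add [hje,lltt,txj] -> 16 lines: hcwh uuq hje lltt txj cuded hich epnsa psgp nelov ehse hed uln kcag zsy rqtt
Final line count: 16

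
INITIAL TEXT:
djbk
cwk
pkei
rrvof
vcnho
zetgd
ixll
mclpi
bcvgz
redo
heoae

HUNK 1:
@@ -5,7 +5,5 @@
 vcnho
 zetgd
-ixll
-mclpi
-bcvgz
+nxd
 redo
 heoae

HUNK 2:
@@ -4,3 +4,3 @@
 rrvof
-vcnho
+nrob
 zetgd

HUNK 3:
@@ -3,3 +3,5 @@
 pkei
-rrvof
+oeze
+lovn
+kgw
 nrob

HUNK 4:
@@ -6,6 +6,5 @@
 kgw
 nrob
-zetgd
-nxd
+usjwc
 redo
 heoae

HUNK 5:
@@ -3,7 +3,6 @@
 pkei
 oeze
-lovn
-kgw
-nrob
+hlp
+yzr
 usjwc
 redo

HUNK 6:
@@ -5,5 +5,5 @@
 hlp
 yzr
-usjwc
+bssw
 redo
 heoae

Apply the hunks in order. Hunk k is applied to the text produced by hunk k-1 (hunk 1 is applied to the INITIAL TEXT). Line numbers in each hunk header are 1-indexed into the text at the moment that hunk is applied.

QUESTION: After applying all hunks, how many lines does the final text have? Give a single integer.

Answer: 9

Derivation:
Hunk 1: at line 5 remove [ixll,mclpi,bcvgz] add [nxd] -> 9 lines: djbk cwk pkei rrvof vcnho zetgd nxd redo heoae
Hunk 2: at line 4 remove [vcnho] add [nrob] -> 9 lines: djbk cwk pkei rrvof nrob zetgd nxd redo heoae
Hunk 3: at line 3 remove [rrvof] add [oeze,lovn,kgw] -> 11 lines: djbk cwk pkei oeze lovn kgw nrob zetgd nxd redo heoae
Hunk 4: at line 6 remove [zetgd,nxd] add [usjwc] -> 10 lines: djbk cwk pkei oeze lovn kgw nrob usjwc redo heoae
Hunk 5: at line 3 remove [lovn,kgw,nrob] add [hlp,yzr] -> 9 lines: djbk cwk pkei oeze hlp yzr usjwc redo heoae
Hunk 6: at line 5 remove [usjwc] add [bssw] -> 9 lines: djbk cwk pkei oeze hlp yzr bssw redo heoae
Final line count: 9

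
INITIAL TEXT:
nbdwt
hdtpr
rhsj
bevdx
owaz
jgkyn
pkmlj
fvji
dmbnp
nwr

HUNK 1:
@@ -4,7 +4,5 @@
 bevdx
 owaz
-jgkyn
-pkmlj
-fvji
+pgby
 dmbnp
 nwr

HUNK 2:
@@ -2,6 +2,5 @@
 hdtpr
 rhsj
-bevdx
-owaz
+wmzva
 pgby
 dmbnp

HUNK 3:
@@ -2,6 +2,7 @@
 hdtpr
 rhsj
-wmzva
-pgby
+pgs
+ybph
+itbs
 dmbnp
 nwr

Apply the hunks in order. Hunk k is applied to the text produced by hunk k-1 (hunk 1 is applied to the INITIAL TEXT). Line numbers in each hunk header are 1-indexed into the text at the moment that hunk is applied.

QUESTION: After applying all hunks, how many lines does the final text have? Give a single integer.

Hunk 1: at line 4 remove [jgkyn,pkmlj,fvji] add [pgby] -> 8 lines: nbdwt hdtpr rhsj bevdx owaz pgby dmbnp nwr
Hunk 2: at line 2 remove [bevdx,owaz] add [wmzva] -> 7 lines: nbdwt hdtpr rhsj wmzva pgby dmbnp nwr
Hunk 3: at line 2 remove [wmzva,pgby] add [pgs,ybph,itbs] -> 8 lines: nbdwt hdtpr rhsj pgs ybph itbs dmbnp nwr
Final line count: 8

Answer: 8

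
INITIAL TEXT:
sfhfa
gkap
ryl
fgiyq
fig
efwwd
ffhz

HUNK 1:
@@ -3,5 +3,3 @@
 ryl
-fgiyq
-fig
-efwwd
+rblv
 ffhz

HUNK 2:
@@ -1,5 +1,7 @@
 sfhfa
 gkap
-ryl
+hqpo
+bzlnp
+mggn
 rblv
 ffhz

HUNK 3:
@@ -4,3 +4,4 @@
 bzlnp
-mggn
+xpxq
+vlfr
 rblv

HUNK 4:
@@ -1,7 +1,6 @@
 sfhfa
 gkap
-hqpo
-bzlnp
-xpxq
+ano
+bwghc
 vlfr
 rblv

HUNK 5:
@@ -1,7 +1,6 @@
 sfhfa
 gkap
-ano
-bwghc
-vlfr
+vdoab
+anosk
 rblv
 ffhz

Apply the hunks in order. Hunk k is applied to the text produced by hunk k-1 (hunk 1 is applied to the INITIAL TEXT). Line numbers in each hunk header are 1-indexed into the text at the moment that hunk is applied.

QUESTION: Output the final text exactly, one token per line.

Hunk 1: at line 3 remove [fgiyq,fig,efwwd] add [rblv] -> 5 lines: sfhfa gkap ryl rblv ffhz
Hunk 2: at line 1 remove [ryl] add [hqpo,bzlnp,mggn] -> 7 lines: sfhfa gkap hqpo bzlnp mggn rblv ffhz
Hunk 3: at line 4 remove [mggn] add [xpxq,vlfr] -> 8 lines: sfhfa gkap hqpo bzlnp xpxq vlfr rblv ffhz
Hunk 4: at line 1 remove [hqpo,bzlnp,xpxq] add [ano,bwghc] -> 7 lines: sfhfa gkap ano bwghc vlfr rblv ffhz
Hunk 5: at line 1 remove [ano,bwghc,vlfr] add [vdoab,anosk] -> 6 lines: sfhfa gkap vdoab anosk rblv ffhz

Answer: sfhfa
gkap
vdoab
anosk
rblv
ffhz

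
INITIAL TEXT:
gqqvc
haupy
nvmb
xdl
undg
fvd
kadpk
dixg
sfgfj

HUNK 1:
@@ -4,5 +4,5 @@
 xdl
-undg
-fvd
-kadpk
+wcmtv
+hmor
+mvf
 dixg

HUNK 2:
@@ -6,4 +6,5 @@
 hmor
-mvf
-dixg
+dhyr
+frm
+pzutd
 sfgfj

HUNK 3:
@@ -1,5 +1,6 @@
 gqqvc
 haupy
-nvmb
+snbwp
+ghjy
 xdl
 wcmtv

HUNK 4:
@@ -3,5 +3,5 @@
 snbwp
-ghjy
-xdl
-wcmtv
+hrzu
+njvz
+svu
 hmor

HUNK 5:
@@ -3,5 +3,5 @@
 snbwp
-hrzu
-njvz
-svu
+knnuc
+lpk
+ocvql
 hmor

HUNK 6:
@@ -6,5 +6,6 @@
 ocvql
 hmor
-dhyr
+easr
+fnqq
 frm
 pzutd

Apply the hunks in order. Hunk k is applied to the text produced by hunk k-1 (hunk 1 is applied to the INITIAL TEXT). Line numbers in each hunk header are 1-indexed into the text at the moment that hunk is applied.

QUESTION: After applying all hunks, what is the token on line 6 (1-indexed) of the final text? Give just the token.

Answer: ocvql

Derivation:
Hunk 1: at line 4 remove [undg,fvd,kadpk] add [wcmtv,hmor,mvf] -> 9 lines: gqqvc haupy nvmb xdl wcmtv hmor mvf dixg sfgfj
Hunk 2: at line 6 remove [mvf,dixg] add [dhyr,frm,pzutd] -> 10 lines: gqqvc haupy nvmb xdl wcmtv hmor dhyr frm pzutd sfgfj
Hunk 3: at line 1 remove [nvmb] add [snbwp,ghjy] -> 11 lines: gqqvc haupy snbwp ghjy xdl wcmtv hmor dhyr frm pzutd sfgfj
Hunk 4: at line 3 remove [ghjy,xdl,wcmtv] add [hrzu,njvz,svu] -> 11 lines: gqqvc haupy snbwp hrzu njvz svu hmor dhyr frm pzutd sfgfj
Hunk 5: at line 3 remove [hrzu,njvz,svu] add [knnuc,lpk,ocvql] -> 11 lines: gqqvc haupy snbwp knnuc lpk ocvql hmor dhyr frm pzutd sfgfj
Hunk 6: at line 6 remove [dhyr] add [easr,fnqq] -> 12 lines: gqqvc haupy snbwp knnuc lpk ocvql hmor easr fnqq frm pzutd sfgfj
Final line 6: ocvql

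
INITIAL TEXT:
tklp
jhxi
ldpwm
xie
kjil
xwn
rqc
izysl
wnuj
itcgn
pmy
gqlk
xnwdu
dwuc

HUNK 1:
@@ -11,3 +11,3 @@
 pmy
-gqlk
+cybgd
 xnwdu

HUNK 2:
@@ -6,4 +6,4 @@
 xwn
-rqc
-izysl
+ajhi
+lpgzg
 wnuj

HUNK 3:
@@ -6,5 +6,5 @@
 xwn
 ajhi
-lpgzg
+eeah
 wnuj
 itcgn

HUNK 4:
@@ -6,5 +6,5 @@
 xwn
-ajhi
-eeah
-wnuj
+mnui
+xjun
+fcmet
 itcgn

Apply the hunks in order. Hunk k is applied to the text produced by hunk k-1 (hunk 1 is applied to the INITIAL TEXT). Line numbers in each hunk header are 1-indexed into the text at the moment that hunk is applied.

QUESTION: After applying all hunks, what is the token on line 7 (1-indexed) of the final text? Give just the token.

Answer: mnui

Derivation:
Hunk 1: at line 11 remove [gqlk] add [cybgd] -> 14 lines: tklp jhxi ldpwm xie kjil xwn rqc izysl wnuj itcgn pmy cybgd xnwdu dwuc
Hunk 2: at line 6 remove [rqc,izysl] add [ajhi,lpgzg] -> 14 lines: tklp jhxi ldpwm xie kjil xwn ajhi lpgzg wnuj itcgn pmy cybgd xnwdu dwuc
Hunk 3: at line 6 remove [lpgzg] add [eeah] -> 14 lines: tklp jhxi ldpwm xie kjil xwn ajhi eeah wnuj itcgn pmy cybgd xnwdu dwuc
Hunk 4: at line 6 remove [ajhi,eeah,wnuj] add [mnui,xjun,fcmet] -> 14 lines: tklp jhxi ldpwm xie kjil xwn mnui xjun fcmet itcgn pmy cybgd xnwdu dwuc
Final line 7: mnui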